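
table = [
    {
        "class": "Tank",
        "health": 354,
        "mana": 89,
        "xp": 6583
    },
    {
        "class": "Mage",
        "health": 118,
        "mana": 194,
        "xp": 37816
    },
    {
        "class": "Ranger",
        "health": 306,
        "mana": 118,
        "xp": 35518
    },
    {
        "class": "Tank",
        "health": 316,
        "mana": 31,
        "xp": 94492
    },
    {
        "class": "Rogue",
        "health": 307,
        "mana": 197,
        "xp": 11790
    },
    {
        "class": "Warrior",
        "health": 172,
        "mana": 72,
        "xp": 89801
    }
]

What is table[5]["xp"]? 89801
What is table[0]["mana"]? 89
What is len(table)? 6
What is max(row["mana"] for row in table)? 197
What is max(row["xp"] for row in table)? 94492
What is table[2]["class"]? "Ranger"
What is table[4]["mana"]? 197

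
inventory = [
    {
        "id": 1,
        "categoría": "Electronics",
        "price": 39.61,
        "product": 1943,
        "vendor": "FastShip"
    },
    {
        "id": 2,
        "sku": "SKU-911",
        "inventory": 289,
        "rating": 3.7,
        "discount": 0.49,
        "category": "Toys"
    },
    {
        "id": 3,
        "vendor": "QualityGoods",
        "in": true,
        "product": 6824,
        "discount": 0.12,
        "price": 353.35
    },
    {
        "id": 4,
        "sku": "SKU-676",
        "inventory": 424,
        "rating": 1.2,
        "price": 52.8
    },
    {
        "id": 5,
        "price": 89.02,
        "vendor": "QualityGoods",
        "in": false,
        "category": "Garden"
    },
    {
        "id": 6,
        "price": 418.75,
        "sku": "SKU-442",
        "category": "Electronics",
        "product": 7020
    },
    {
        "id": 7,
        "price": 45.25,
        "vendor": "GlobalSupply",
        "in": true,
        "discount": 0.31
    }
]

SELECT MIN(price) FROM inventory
39.61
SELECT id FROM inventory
[1, 2, 3, 4, 5, 6, 7]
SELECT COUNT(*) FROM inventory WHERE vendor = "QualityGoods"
2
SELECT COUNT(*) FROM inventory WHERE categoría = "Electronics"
1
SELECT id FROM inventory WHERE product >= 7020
[6]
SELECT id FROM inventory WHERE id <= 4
[1, 2, 3, 4]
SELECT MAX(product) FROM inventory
7020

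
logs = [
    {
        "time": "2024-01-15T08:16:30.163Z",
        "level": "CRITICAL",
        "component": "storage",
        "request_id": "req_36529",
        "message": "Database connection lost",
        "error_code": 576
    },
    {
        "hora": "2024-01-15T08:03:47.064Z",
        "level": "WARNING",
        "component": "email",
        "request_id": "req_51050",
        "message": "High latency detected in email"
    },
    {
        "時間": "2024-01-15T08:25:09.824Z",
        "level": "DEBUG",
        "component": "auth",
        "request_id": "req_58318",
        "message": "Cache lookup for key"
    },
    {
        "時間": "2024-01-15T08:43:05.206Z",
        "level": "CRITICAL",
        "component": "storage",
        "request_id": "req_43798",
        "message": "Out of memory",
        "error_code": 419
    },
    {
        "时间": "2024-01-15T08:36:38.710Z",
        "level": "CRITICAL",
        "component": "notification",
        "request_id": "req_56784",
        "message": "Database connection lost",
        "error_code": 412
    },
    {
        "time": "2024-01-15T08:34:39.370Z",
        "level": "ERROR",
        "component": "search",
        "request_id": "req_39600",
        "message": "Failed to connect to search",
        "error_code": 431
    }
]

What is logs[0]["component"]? "storage"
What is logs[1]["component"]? "email"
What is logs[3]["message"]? "Out of memory"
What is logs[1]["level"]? "WARNING"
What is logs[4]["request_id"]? "req_56784"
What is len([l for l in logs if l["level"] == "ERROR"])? 1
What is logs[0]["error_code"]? 576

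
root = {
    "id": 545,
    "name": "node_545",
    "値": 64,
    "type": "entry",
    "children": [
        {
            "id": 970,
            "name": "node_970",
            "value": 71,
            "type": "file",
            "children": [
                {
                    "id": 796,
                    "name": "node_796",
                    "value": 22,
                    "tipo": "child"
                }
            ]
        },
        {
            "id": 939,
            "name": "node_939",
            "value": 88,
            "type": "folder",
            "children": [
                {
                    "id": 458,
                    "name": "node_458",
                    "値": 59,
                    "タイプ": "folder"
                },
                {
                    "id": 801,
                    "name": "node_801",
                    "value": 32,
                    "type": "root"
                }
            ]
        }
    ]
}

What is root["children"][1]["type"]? "folder"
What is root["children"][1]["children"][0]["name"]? "node_458"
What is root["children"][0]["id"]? 970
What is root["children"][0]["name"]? "node_970"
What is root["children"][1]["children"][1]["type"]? "root"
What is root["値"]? 64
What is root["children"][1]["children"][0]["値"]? 59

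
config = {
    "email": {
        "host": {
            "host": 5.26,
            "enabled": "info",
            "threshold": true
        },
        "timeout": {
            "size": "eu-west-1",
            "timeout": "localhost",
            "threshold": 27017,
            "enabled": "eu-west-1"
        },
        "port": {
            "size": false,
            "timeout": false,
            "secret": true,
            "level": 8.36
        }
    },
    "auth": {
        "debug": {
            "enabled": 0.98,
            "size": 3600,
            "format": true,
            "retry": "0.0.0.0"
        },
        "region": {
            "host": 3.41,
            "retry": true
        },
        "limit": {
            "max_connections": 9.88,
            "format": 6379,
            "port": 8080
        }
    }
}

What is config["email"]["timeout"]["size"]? "eu-west-1"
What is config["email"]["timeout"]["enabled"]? "eu-west-1"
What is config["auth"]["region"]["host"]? 3.41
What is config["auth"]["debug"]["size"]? 3600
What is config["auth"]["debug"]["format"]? True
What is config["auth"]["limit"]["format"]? 6379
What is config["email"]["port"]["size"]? False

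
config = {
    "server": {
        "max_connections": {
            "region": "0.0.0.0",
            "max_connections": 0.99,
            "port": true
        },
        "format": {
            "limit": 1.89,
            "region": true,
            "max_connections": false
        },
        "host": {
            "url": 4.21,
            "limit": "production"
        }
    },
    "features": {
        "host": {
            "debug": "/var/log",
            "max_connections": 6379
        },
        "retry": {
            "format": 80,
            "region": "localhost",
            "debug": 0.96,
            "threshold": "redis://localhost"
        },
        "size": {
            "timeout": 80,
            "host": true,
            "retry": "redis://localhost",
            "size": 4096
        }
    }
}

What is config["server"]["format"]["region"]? True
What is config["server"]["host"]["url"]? 4.21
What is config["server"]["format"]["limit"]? 1.89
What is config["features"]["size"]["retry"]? "redis://localhost"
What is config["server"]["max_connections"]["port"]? True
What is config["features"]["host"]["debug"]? "/var/log"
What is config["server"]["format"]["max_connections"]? False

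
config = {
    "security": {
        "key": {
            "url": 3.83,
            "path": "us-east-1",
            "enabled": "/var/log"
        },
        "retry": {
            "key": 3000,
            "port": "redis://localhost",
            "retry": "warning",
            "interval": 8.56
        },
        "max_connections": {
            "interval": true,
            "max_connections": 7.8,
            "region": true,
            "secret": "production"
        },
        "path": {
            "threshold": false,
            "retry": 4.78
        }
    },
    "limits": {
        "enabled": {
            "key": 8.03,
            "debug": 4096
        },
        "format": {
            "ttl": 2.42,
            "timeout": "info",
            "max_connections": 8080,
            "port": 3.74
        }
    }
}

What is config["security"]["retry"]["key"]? 3000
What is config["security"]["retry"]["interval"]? 8.56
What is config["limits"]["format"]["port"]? 3.74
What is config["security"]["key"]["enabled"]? "/var/log"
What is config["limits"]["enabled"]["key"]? 8.03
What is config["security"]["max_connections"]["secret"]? "production"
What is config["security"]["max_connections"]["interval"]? True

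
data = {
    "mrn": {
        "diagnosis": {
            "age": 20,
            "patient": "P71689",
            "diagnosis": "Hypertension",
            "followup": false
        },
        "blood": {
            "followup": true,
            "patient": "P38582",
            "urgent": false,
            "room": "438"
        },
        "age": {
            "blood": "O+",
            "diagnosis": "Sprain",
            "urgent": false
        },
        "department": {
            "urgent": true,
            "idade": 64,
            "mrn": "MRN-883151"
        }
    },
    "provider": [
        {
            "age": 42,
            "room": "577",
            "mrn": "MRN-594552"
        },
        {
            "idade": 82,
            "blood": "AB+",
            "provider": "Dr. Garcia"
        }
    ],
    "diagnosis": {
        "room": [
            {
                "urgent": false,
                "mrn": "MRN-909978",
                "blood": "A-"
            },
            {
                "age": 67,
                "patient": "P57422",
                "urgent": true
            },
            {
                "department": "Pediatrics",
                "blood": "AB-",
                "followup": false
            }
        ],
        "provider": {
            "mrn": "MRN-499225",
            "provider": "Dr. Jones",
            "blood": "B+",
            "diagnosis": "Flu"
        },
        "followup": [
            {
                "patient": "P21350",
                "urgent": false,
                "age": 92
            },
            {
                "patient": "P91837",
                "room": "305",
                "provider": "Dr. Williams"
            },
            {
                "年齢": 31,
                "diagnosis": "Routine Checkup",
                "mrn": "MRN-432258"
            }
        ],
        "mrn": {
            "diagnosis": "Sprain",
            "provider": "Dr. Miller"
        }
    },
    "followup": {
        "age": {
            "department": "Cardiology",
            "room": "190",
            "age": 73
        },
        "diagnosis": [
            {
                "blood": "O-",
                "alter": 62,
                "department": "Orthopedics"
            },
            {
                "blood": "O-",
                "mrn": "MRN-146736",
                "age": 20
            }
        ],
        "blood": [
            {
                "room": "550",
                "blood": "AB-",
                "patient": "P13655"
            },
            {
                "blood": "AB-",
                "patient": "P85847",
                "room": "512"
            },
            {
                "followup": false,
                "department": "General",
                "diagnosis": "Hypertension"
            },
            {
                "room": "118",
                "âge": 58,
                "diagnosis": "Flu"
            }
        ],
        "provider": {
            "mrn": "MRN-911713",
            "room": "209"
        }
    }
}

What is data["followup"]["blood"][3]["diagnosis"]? "Flu"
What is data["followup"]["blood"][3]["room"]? "118"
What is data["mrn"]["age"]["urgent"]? False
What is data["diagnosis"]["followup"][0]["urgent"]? False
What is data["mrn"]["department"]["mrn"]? "MRN-883151"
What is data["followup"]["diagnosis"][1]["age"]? 20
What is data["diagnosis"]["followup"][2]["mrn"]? "MRN-432258"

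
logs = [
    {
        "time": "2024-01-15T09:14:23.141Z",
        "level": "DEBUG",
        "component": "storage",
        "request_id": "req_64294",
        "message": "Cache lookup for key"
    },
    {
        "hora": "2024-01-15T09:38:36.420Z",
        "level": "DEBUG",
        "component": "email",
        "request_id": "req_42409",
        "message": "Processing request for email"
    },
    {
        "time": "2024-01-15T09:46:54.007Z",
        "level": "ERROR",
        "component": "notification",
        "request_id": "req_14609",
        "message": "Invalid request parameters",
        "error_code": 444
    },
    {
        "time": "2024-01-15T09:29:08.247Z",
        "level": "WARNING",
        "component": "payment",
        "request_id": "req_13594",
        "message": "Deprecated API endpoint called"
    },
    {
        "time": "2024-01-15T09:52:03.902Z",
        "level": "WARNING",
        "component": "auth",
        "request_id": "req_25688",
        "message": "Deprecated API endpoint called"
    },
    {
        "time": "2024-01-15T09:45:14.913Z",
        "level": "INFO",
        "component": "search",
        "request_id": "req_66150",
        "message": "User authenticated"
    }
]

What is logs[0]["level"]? "DEBUG"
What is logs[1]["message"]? "Processing request for email"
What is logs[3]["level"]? "WARNING"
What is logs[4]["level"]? "WARNING"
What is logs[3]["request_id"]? "req_13594"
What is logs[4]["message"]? "Deprecated API endpoint called"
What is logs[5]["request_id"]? "req_66150"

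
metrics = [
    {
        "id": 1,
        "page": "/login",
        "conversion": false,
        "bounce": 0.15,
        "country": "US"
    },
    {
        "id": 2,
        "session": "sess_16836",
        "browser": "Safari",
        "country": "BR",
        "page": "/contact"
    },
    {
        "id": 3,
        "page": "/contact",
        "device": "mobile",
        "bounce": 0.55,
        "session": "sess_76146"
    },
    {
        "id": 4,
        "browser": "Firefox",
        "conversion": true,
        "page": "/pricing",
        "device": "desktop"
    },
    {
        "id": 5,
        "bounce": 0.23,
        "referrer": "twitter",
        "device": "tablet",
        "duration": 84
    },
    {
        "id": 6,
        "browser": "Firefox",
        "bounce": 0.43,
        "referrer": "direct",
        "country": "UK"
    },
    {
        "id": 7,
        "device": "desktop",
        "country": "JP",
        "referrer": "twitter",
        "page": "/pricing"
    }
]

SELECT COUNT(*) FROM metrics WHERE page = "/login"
1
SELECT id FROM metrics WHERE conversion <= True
[1, 4]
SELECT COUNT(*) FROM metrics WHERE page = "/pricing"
2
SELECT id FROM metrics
[1, 2, 3, 4, 5, 6, 7]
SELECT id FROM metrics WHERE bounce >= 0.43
[3, 6]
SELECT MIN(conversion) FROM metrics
False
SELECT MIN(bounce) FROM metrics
0.15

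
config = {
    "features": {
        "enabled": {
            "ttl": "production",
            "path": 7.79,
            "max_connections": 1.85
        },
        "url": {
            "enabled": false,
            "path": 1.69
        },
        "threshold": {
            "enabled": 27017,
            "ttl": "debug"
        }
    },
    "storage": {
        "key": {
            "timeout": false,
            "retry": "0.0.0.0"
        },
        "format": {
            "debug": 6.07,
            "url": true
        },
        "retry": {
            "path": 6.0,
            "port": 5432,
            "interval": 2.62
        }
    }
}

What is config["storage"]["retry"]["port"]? 5432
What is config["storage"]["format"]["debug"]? 6.07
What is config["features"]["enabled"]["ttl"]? "production"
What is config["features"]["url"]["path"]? 1.69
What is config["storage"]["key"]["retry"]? "0.0.0.0"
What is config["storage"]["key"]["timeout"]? False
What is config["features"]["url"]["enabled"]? False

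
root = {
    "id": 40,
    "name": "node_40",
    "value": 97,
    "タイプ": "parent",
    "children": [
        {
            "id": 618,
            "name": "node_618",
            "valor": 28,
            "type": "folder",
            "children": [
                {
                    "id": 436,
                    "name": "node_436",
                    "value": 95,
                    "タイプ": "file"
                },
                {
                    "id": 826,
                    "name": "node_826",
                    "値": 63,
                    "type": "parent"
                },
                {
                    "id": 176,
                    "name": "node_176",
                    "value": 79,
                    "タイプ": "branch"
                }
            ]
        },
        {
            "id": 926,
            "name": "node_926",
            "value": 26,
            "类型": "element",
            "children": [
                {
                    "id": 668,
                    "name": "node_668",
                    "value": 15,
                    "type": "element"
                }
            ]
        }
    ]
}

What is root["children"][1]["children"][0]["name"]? "node_668"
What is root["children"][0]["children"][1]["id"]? 826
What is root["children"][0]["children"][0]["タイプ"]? "file"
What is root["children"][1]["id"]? 926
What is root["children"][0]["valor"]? 28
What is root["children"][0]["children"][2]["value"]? 79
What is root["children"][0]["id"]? 618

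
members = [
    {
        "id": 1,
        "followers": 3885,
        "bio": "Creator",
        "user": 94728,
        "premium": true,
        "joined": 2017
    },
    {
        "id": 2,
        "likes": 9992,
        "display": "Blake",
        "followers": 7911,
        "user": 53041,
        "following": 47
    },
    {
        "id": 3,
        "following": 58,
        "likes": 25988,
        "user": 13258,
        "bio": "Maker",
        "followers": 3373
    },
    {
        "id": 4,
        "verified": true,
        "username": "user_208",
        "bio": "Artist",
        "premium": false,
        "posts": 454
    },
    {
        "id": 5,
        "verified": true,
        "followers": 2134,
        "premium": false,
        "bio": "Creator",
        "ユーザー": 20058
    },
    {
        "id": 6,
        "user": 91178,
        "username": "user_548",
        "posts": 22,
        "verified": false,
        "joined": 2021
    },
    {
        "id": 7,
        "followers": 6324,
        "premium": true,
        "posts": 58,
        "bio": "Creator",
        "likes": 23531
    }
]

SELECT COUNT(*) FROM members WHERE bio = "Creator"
3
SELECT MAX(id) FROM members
7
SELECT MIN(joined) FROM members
2017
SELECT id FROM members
[1, 2, 3, 4, 5, 6, 7]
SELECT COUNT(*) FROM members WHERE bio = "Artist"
1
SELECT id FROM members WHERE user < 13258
[]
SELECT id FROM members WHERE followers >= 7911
[2]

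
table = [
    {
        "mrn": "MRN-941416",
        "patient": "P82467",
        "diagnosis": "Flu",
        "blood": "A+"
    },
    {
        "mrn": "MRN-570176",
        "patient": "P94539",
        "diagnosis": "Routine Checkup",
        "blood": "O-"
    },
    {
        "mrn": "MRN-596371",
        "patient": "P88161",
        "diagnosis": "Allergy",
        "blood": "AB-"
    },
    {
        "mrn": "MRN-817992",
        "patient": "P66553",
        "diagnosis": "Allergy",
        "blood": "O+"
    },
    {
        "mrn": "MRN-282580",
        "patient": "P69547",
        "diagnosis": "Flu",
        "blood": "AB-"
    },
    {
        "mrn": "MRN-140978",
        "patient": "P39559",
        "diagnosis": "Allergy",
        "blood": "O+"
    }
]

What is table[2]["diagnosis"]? "Allergy"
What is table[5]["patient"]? "P39559"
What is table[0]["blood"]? "A+"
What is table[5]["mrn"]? "MRN-140978"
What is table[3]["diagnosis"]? "Allergy"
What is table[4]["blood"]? "AB-"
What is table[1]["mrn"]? "MRN-570176"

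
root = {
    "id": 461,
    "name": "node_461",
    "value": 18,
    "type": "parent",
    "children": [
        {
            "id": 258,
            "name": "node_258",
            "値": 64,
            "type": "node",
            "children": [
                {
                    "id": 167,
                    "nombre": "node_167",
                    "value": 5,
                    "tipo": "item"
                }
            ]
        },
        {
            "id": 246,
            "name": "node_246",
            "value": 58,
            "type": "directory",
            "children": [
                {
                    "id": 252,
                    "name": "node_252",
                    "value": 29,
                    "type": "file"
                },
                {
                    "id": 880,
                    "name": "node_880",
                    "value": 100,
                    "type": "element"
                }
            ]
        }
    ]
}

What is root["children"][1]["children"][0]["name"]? "node_252"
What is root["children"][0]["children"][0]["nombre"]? "node_167"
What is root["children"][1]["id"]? 246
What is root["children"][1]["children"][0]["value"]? 29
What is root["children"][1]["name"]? "node_246"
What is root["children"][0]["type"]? "node"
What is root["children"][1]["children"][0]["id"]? 252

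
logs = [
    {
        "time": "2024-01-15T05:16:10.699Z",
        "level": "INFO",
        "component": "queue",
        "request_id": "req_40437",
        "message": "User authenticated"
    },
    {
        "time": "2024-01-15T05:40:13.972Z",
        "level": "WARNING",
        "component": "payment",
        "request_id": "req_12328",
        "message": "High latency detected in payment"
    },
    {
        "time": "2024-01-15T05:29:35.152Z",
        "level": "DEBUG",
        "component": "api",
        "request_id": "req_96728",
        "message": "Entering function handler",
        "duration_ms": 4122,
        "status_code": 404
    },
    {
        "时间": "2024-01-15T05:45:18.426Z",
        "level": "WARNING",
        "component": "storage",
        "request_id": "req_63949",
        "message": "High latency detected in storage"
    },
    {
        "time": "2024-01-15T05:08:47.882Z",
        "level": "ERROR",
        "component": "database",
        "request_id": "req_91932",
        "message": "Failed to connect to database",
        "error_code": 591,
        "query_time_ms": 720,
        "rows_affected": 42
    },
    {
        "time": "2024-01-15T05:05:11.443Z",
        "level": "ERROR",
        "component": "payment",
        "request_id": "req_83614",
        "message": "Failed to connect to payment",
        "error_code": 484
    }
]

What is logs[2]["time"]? "2024-01-15T05:29:35.152Z"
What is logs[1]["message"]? "High latency detected in payment"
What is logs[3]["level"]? "WARNING"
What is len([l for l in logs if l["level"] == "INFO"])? 1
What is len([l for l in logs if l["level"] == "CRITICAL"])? 0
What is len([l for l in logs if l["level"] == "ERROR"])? 2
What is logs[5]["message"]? "Failed to connect to payment"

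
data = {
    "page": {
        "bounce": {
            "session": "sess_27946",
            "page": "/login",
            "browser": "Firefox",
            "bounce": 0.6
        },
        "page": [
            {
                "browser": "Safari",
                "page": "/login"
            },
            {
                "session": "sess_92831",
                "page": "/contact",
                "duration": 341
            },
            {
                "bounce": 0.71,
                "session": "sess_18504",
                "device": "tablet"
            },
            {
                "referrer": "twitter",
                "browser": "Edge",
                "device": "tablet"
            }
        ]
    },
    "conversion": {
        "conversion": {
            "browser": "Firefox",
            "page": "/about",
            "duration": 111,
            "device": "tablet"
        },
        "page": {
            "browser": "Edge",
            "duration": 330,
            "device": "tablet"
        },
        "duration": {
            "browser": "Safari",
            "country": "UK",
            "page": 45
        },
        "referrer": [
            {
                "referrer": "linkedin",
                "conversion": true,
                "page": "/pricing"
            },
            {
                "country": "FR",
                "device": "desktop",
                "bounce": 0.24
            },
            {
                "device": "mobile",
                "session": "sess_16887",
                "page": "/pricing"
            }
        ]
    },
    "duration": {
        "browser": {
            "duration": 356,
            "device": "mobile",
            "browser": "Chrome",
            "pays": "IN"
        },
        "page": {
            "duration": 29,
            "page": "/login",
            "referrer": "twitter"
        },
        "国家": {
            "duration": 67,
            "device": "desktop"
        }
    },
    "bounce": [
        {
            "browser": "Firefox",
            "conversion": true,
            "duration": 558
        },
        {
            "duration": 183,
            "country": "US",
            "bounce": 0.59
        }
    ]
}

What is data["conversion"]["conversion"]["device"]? "tablet"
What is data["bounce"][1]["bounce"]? 0.59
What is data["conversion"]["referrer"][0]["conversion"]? True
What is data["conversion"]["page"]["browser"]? "Edge"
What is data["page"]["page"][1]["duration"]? 341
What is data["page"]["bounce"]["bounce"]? 0.6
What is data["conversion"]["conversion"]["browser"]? "Firefox"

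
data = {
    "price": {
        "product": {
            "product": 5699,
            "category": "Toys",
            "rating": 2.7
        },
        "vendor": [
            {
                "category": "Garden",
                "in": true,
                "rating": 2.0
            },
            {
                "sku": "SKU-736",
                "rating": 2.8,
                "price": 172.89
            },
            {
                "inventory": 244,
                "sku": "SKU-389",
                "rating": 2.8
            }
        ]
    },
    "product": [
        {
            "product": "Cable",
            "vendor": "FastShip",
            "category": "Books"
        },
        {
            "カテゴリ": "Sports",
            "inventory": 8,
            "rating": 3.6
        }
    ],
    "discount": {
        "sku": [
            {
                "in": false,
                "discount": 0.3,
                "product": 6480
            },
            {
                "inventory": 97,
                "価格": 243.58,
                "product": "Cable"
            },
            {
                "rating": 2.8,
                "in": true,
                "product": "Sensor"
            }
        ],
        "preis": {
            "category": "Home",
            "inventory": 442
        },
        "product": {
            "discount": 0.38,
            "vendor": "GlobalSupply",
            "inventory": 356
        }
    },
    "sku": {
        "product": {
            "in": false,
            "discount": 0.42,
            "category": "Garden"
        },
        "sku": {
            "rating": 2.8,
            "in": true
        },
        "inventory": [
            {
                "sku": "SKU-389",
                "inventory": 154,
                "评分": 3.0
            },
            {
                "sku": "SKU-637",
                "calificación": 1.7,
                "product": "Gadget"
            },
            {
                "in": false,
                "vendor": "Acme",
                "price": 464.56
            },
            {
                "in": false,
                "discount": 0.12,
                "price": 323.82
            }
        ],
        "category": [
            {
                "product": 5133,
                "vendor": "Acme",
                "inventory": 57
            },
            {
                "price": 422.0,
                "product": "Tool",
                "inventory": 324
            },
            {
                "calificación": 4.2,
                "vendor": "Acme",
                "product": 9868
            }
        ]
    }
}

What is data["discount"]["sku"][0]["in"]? False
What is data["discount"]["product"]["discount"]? 0.38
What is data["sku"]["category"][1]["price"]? 422.0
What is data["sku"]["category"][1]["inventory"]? 324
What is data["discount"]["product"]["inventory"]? 356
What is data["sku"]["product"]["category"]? "Garden"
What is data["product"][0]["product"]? "Cable"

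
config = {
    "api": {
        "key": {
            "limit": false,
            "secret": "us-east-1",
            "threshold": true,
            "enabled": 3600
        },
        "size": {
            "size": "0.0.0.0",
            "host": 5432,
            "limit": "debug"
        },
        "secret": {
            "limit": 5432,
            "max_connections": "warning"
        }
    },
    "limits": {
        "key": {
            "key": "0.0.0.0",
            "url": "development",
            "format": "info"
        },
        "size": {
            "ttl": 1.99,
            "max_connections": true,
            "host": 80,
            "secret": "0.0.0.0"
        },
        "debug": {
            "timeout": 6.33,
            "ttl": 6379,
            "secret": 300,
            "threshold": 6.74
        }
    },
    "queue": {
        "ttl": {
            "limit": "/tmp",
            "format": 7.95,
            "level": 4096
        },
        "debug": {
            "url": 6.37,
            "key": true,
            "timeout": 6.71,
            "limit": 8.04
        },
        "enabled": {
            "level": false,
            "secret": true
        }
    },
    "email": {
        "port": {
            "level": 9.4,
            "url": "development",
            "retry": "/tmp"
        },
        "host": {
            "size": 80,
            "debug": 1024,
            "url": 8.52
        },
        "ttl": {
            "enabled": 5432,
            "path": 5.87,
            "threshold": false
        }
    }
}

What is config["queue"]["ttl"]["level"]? 4096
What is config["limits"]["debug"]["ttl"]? 6379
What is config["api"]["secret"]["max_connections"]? "warning"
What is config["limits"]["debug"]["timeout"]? 6.33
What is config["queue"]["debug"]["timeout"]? 6.71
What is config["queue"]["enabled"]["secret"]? True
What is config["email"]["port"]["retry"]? "/tmp"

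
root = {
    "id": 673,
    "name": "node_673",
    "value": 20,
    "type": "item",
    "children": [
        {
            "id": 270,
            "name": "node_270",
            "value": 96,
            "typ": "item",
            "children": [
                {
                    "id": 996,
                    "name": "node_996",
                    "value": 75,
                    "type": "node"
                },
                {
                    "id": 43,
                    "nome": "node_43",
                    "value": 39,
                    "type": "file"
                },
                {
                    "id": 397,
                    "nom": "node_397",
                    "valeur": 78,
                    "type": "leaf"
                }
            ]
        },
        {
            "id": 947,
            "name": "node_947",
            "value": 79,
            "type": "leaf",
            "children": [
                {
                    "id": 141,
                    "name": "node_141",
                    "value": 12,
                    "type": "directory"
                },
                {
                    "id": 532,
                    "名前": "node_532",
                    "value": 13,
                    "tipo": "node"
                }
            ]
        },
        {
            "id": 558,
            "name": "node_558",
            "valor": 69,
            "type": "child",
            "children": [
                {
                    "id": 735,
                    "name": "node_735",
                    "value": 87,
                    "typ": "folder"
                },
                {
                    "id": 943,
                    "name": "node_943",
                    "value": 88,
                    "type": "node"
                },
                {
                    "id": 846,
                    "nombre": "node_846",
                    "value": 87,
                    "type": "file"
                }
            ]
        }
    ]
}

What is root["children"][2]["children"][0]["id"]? 735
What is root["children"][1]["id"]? 947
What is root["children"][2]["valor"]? 69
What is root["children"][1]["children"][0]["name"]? "node_141"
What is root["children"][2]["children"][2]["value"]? 87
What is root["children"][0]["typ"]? "item"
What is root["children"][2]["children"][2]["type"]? "file"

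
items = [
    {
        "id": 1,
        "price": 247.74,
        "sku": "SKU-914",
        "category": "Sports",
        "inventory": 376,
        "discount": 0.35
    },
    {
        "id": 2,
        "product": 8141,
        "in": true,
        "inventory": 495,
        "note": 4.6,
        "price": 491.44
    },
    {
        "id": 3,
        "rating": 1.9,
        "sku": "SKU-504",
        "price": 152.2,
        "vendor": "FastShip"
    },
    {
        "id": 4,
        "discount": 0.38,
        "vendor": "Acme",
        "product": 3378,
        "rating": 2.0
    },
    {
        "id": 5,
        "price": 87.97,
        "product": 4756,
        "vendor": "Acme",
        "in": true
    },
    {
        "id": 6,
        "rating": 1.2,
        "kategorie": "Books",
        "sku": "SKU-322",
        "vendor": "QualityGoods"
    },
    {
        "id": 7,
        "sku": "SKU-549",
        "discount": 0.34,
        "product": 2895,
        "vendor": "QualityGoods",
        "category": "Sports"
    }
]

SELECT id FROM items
[1, 2, 3, 4, 5, 6, 7]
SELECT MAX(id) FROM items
7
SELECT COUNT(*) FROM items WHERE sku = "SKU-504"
1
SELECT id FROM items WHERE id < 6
[1, 2, 3, 4, 5]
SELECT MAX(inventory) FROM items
495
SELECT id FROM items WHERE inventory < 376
[]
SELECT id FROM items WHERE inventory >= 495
[2]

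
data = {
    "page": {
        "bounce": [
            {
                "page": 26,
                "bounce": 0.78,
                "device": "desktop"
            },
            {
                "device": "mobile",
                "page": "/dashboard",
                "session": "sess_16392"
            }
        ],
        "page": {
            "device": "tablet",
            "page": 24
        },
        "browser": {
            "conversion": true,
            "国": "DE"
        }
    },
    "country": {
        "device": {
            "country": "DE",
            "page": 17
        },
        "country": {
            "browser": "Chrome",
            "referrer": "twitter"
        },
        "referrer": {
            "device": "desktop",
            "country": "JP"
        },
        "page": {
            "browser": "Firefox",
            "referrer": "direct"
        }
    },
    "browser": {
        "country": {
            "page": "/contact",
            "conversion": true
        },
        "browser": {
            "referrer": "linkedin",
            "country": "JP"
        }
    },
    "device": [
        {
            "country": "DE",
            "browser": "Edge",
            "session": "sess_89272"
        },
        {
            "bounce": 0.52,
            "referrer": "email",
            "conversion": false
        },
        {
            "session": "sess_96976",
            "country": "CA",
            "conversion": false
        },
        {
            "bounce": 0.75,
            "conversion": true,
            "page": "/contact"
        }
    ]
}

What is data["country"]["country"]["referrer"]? "twitter"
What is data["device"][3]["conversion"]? True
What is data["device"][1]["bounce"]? 0.52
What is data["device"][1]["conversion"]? False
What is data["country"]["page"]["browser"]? "Firefox"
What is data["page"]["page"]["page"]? 24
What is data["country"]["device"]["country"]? "DE"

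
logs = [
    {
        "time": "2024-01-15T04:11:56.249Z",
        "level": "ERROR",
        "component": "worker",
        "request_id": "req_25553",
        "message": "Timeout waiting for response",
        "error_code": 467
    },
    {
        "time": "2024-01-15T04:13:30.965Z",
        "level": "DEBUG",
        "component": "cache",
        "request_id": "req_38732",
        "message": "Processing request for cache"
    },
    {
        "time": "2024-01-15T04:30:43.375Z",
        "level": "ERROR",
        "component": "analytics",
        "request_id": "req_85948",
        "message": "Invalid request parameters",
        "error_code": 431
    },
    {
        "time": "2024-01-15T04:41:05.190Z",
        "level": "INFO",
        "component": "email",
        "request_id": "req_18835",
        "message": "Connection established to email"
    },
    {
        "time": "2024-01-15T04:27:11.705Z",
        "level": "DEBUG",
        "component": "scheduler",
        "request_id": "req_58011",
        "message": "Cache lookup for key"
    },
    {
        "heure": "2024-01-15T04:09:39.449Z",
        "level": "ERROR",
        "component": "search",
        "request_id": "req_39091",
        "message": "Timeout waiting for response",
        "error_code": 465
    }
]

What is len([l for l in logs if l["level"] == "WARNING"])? 0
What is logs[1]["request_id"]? "req_38732"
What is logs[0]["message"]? "Timeout waiting for response"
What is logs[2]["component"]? "analytics"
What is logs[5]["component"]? "search"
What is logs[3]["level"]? "INFO"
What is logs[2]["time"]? "2024-01-15T04:30:43.375Z"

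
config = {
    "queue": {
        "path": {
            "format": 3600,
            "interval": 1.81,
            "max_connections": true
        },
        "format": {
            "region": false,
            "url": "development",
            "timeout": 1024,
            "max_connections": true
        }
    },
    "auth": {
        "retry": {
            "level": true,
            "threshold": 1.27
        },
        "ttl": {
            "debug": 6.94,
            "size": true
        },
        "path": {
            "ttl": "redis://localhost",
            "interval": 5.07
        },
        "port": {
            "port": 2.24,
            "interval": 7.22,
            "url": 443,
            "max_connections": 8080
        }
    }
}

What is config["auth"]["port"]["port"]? 2.24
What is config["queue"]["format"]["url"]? "development"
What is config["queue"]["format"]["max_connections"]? True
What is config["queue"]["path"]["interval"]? 1.81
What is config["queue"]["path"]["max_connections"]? True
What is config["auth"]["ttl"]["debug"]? 6.94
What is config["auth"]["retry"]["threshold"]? 1.27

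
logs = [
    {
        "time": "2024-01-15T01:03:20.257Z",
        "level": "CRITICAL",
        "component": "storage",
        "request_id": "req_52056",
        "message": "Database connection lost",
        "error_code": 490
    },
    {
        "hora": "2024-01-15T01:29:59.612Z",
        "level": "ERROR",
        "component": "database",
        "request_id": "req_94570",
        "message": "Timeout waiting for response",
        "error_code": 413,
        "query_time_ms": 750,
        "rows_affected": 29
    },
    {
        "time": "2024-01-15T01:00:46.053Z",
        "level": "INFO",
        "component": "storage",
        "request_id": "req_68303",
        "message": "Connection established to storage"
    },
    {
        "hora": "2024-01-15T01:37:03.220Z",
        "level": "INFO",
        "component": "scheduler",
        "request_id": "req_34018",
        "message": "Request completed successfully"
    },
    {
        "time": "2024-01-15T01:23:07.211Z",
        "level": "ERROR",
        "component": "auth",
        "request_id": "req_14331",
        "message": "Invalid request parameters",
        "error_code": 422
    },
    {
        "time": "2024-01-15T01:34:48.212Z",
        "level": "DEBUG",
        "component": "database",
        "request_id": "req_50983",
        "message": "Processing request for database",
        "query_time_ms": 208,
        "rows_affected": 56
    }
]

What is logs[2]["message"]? "Connection established to storage"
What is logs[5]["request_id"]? "req_50983"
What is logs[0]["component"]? "storage"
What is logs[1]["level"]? "ERROR"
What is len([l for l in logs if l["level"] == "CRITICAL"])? 1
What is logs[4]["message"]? "Invalid request parameters"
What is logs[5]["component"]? "database"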